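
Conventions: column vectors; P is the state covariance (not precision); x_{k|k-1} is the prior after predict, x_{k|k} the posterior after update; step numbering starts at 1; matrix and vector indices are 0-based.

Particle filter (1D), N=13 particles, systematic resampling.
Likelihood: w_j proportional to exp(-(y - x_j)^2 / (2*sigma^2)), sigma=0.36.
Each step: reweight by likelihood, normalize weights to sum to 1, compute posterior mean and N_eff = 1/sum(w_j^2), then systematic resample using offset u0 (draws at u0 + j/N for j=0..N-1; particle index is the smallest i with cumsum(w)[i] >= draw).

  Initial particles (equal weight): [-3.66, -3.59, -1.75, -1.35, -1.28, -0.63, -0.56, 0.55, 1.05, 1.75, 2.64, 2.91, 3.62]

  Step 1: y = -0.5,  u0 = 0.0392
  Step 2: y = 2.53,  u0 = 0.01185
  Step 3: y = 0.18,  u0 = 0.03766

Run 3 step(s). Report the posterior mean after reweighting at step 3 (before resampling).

step 1: w=[0.0000, 0.0000, 0.0011, 0.0294, 0.0456, 0.4468, 0.4703, 0.0068, 0.0000, 0.0000, 0.0000, 0.0000, 0.0000]  mean=-0.6411  Neff=2.3598  idx=[4, 5, 5, 5, 5, 5, 5, 6, 6, 6, 6, 6, 6]
step 2: w=[0.0000, 0.0260, 0.0260, 0.0260, 0.0260, 0.0260, 0.0260, 0.1407, 0.1407, 0.1407, 0.1407, 0.1407, 0.1407]  mean=-0.5709  Neff=8.1456  idx=[1, 4, 7, 7, 8, 8, 9, 9, 10, 10, 11, 11, 12]
step 3: w=[0.0534, 0.0534, 0.0812, 0.0812, 0.0812, 0.0812, 0.0812, 0.0812, 0.0812, 0.0812, 0.0812, 0.0812, 0.0812]  mean=-0.5675  Neff=12.7831  idx=[0, 2, 3, 3, 4, 5, 6, 7, 8, 9, 10, 11, 12]

post_mean = -0.5675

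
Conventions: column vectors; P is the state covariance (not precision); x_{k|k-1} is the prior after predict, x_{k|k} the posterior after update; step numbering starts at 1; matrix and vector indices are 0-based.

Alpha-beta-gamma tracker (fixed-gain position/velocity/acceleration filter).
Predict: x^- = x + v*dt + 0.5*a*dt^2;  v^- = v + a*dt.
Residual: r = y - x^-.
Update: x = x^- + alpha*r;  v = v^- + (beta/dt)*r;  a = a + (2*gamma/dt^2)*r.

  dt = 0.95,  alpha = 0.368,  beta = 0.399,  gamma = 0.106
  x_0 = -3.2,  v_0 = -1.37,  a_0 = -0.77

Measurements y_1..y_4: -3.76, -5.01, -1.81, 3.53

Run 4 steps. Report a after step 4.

a_post = 2.9479

step 1: x_pred=-4.8490  r=1.0890  x^+=-4.4482  v^+=-1.6441  a^+=-0.5142
step 2: x_pred=-6.2422  r=1.2322  x^+=-5.7887  v^+=-1.6151  a^+=-0.2248
step 3: x_pred=-7.4245  r=5.6145  x^+=-5.3584  v^+=0.5295  a^+=1.0941
step 4: x_pred=-4.3617  r=7.8917  x^+=-1.4575  v^+=4.8834  a^+=2.9479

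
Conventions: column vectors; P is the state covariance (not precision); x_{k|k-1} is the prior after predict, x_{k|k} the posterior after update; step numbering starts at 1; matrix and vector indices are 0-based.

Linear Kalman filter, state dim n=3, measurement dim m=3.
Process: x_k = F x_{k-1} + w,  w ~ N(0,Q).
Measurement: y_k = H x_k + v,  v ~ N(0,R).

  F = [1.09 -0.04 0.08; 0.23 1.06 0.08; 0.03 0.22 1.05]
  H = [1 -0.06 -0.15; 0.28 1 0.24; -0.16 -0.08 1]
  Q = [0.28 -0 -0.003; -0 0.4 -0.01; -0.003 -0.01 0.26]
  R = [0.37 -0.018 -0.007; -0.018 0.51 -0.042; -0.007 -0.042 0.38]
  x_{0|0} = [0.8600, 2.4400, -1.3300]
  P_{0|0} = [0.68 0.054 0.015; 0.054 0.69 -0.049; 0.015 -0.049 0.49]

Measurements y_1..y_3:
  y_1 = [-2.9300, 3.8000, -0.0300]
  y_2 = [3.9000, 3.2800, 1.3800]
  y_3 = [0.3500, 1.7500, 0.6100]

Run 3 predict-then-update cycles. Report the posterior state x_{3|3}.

step 1: x^-=[0.7334, 2.6778, -0.8339]  P^-=[1.0904 0.2038 0.0856; 0.2038 1.2330 0.1495; 0.0856 0.1495 0.8133]  S=[1.4357 0.3768 -0.2314; 0.3768 2.0727 0.1358; -0.2314 0.1358 1.1830]  K=[0.7157 0.1230 0.0370; -0.1133 0.6658 -0.0832; 0.0413 0.1271 0.6593]  nu=[-3.6278, 1.1170, 1.1355]  x^+=[-1.6836, 3.7381, -0.0931]  P^+=[0.2667 -0.0368 0.0436; -0.0368 0.3639 -0.0356; 0.0436 -0.0356 0.2490]
step 2: x^-=[-1.9921, 3.5677, 0.6741]  P^-=[0.6100 0.0125 0.0655; 0.0125 0.8022 0.0650; 0.0655 0.0650 0.5382]  S=[0.9751 0.0999 -0.1184; 0.0999 1.4381 0.0730; -0.1184 0.0730 0.9079]  K=[0.6094 0.0943 0.0355; -0.1138 0.5822 -0.0629; 0.0378 0.1162 0.5711]  nu=[6.2073, 0.1083, 0.6726]  x^+=[1.8250, 2.8819, 1.3057]  P^+=[0.2271 -0.0372 0.0386; -0.0372 0.3188 -0.0280; 0.0386 -0.0280 0.2158]
step 3: x^-=[1.9784, 3.5790, 2.0598]  P^-=[0.5619 0.0039 0.0558; 0.0039 0.7501 0.0587; 0.0558 0.0587 0.5026]  S=[0.9297 0.0815 -0.1146; 0.0815 1.3710 0.0638; -0.1146 0.0638 0.8746]  K=[0.5910 0.0908 0.0315; -0.1106 0.5675 -0.0581; 0.0336 0.1144 0.5551]  nu=[-1.1047, -2.8773, -0.8469]  x^+=[1.0376, 2.1175, 1.2235]  P^+=[0.2201 -0.0360 0.0364; -0.0360 0.3102 -0.0261; 0.0364 -0.0261 0.2096]

x_post = [1.0376, 2.1175, 1.2235]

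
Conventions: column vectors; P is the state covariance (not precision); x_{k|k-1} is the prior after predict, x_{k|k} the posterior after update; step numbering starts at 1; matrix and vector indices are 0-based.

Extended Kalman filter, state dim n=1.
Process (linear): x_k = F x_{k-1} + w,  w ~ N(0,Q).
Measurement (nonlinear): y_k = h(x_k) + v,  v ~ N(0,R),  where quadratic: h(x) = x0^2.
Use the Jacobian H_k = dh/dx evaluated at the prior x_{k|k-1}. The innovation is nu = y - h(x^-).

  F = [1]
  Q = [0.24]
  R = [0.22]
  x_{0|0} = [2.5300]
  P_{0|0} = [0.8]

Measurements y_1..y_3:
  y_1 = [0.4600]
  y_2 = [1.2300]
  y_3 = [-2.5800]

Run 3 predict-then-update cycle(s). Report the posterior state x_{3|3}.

x_post = [-0.3093]

step 1: x^-=[2.5300]  P^-=[1.0400]  H_jac=[5.0600]  S=[26.8477]  K=[0.1960]  nu=[-5.9409]  x^+=[1.3655]  P^+=[0.0085]
step 2: x^-=[1.3655]  P^-=[0.2485]  H_jac=[2.7311]  S=[2.0736]  K=[0.3273]  nu=[-0.6347]  x^+=[1.1578]  P^+=[0.0264]
step 3: x^-=[1.1578]  P^-=[0.2664]  H_jac=[2.3156]  S=[1.6482]  K=[0.3742]  nu=[-3.9205]  x^+=[-0.3093]  P^+=[0.0356]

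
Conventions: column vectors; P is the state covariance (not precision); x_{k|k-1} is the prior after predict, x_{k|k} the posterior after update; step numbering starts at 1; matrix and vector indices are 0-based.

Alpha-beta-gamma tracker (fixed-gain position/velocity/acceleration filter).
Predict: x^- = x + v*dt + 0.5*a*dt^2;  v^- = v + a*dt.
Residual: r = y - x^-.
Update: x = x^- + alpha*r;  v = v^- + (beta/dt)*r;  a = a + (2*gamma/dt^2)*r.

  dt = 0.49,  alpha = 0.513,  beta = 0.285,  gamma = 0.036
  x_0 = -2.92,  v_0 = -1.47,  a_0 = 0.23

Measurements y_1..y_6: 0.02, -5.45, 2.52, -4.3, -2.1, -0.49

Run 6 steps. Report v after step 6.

v_post = 1.1013

step 1: x_pred=-3.6127  r=3.6327  x^+=-1.7491  v^+=0.7556  a^+=1.3194
step 2: x_pred=-1.2205  r=-4.2295  x^+=-3.3902  v^+=-1.0579  a^+=0.0510
step 3: x_pred=-3.9025  r=6.4225  x^+=-0.6078  v^+=2.7026  a^+=1.9770
step 4: x_pred=0.9538  r=-5.2538  x^+=-1.7414  v^+=0.6155  a^+=0.4015
step 5: x_pred=-1.3916  r=-0.7084  x^+=-1.7550  v^+=0.4002  a^+=0.1890
step 6: x_pred=-1.5362  r=1.0462  x^+=-0.9995  v^+=1.1013  a^+=0.5028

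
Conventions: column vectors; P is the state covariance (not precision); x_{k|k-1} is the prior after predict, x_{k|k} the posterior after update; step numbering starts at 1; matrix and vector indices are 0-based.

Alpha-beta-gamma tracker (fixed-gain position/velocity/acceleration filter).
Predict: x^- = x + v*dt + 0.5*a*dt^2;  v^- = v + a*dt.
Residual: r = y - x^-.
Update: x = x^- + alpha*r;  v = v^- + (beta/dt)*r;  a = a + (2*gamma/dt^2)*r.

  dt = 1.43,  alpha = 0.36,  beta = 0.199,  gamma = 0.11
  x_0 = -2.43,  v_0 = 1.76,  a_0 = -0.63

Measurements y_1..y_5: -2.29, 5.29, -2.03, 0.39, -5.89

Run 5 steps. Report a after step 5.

step 1: x_pred=-0.5573  r=-1.7327  x^+=-1.1811  v^+=0.6180  a^+=-0.8164
step 2: x_pred=-1.1321  r=6.4221  x^+=1.1798  v^+=0.3442  a^+=-0.1255
step 3: x_pred=1.5438  r=-3.5738  x^+=0.2572  v^+=-0.3325  a^+=-0.5100
step 4: x_pred=-0.7397  r=1.1297  x^+=-0.3330  v^+=-0.9046  a^+=-0.3884
step 5: x_pred=-2.0237  r=-3.8663  x^+=-3.4156  v^+=-1.9981  a^+=-0.8044

a_post = -0.8044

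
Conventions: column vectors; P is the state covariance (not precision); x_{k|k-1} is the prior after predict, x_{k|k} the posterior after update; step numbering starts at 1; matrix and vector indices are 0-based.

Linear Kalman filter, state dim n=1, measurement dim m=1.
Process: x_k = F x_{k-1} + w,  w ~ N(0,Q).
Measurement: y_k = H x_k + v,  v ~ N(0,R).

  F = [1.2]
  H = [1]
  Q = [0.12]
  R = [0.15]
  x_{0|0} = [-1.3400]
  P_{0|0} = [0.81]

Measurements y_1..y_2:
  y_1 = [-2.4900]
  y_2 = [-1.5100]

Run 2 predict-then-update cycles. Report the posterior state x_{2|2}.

step 1: x^-=[-1.6080]  P^-=[1.2864]  S=[1.4364]  K=[0.8956]  nu=[-0.8820]  x^+=[-2.3979]  P^+=[0.1343]
step 2: x^-=[-2.8775]  P^-=[0.3134]  S=[0.4634]  K=[0.6763]  nu=[1.3675]  x^+=[-1.9526]  P^+=[0.1015]

x_post = [-1.9526]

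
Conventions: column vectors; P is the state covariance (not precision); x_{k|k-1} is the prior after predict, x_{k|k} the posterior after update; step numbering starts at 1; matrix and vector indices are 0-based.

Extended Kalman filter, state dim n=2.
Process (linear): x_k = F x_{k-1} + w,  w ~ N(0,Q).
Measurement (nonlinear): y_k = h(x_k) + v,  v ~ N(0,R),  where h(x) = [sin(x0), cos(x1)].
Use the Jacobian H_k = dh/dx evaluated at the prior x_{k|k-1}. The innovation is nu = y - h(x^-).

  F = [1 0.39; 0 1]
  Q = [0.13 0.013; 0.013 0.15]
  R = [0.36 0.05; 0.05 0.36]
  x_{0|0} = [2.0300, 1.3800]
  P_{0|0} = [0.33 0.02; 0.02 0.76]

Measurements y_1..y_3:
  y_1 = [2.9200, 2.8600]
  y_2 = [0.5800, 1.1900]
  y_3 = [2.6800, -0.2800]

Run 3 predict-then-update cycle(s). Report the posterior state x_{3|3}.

x_post = [1.7046, -0.5300]

step 1: x^-=[2.5682, 1.3800]  P^-=[0.5912 0.3294; 0.3294 0.9100]  H_jac=[-0.8401 0.0000; 0.0000 -0.9819]  S=[0.7772 0.3217; 0.3217 1.2373]  K=[-0.5948 -0.1067; -0.0640 -0.7055]  nu=[2.3775, 2.6704]  x^+=[0.8690, -0.6561]  P^+=[0.2613 0.0694; 0.0694 0.2619]
step 2: x^-=[0.6131, -0.6561]  P^-=[0.4853 0.1846; 0.1846 0.4119]  H_jac=[0.8179 0.0000; 0.0000 0.6101]  S=[0.6846 0.1421; 0.1421 0.5133]  K=[0.5668 0.0625; 0.1261 0.4547]  nu=[0.0046, 0.3977]  x^+=[0.6405, -0.4748]  P^+=[0.2533 0.0833; 0.0833 0.2786]
step 3: x^-=[0.4554, -0.4748]  P^-=[0.4906 0.2050; 0.2050 0.4286]  H_jac=[0.8981 0.0000; 0.0000 0.4571]  S=[0.7557 0.1342; 0.1342 0.4496]  K=[0.5766 0.0364; 0.1755 0.3835]  nu=[2.2402, -1.1694]  x^+=[1.7046, -0.5300]  P^+=[0.2332 0.0917; 0.0917 0.3212]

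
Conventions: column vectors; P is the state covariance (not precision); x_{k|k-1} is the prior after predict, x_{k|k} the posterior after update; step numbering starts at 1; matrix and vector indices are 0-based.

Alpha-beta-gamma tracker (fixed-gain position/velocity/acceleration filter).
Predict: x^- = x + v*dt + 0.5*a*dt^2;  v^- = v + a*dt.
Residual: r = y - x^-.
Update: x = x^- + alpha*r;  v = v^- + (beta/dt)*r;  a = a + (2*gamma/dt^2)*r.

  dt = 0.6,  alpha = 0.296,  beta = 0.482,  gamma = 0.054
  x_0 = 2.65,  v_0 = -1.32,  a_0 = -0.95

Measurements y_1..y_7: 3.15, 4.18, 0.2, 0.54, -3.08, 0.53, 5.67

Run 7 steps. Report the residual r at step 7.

step 1: x_pred=1.6870  r=1.4630  x^+=2.1200  v^+=-0.7147  a^+=-0.5111
step 2: x_pred=1.5992  r=2.5808  x^+=2.3631  v^+=1.0518  a^+=0.2631
step 3: x_pred=3.0416  r=-2.8416  x^+=2.2005  v^+=-1.0730  a^+=-0.5893
step 4: x_pred=1.4506  r=-0.9106  x^+=1.1811  v^+=-2.1581  a^+=-0.8625
step 5: x_pred=-0.2691  r=-2.8109  x^+=-1.1011  v^+=-4.9338  a^+=-1.7058
step 6: x_pred=-4.3684  r=4.8984  x^+=-2.9185  v^+=-2.0222  a^+=-0.2363
step 7: x_pred=-4.1743  r=9.8443  x^+=-1.2604  v^+=5.7443  a^+=2.7170

resid = 9.8443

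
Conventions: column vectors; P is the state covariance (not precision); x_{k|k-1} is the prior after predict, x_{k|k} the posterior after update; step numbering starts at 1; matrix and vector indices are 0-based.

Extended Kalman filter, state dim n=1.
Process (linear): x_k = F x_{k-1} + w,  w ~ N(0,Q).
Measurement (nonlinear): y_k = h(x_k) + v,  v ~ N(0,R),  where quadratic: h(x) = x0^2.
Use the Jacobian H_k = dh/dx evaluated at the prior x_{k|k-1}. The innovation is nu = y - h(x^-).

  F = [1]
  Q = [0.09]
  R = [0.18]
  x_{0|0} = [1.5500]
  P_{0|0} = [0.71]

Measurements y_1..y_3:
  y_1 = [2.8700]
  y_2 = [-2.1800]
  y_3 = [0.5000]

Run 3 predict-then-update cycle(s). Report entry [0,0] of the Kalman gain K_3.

step 1: x^-=[1.5500]  P^-=[0.8000]  H_jac=[3.1000]  S=[7.8680]  K=[0.3152]  nu=[0.4675]  x^+=[1.6974]  P^+=[0.0183]
step 2: x^-=[1.6974]  P^-=[0.1083]  H_jac=[3.3947]  S=[1.4281]  K=[0.2574]  nu=[-5.0610]  x^+=[0.3944]  P^+=[0.0137]
step 3: x^-=[0.3944]  P^-=[0.1037]  H_jac=[0.7888]  S=[0.2445]  K=[0.3344]  nu=[0.3444]  x^+=[0.5096]  P^+=[0.0763]

K[0,0] = 0.3344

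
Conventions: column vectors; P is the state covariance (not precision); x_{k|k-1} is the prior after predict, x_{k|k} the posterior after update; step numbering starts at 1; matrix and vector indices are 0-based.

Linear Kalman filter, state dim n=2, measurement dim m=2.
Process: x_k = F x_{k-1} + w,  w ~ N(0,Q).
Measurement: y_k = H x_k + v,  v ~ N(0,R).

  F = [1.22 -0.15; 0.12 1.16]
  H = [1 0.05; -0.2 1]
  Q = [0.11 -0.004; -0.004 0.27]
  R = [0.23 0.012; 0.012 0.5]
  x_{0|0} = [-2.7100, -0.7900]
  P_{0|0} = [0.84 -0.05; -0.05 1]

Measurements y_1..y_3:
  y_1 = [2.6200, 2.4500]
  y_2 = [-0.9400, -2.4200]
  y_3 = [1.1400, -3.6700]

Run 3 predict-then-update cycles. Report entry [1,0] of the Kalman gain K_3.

step 1: x^-=[-3.1877, -1.2416]  P^-=[1.4011 -0.1249; -0.1249 1.6138]  S=[1.6226 -0.3112; -0.3112 2.2198]  K=[0.8474 -0.0637; 0.1175 0.7547]  nu=[5.8698, 3.0541]  x^+=[1.5918, 1.7530]  P^+=[0.1933 0.0170; 0.0170 0.3822]
step 2: x^-=[1.6790, 2.2245]  P^-=[0.4001 -0.0185; -0.0185 0.7917]  S=[0.6302 -0.0467; -0.0467 1.3151]  K=[0.6295 -0.0525; 0.0785 0.6076]  nu=[-2.7302, -4.3087]  x^+=[0.1867, -0.6080]  P^+=[0.1436 0.0100; 0.0100 0.3068]
step 3: x^-=[0.3190, -0.6829]  P^-=[0.3270 -0.0224; -0.0224 0.6876]  S=[0.5565 -0.0412; -0.0412 1.2097]  K=[0.5817 -0.0528; 0.0641 0.5743]  nu=[0.8551, -2.9233]  x^+=[0.9707, -2.3070]  P^+=[0.1328 0.0072; 0.0072 0.2894]

K[1,0] = 0.0641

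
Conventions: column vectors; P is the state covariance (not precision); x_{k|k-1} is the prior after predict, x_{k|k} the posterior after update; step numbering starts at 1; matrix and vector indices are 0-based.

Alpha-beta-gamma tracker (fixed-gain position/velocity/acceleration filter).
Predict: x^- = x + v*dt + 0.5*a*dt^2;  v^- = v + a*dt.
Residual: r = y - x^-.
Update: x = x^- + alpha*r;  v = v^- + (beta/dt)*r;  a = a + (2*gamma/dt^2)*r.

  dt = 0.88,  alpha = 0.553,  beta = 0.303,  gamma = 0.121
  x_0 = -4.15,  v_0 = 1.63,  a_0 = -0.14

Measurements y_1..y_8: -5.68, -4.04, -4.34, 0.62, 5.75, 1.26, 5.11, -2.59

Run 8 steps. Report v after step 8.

v_post = 0.3992

step 1: x_pred=-2.7698  r=-2.9102  x^+=-4.3791  v^+=0.5048  a^+=-1.0494
step 2: x_pred=-4.3413  r=0.3013  x^+=-4.1747  v^+=-0.3150  a^+=-0.9553
step 3: x_pred=-4.8218  r=0.4818  x^+=-4.5553  v^+=-0.9898  a^+=-0.8047
step 4: x_pred=-5.7379  r=6.3579  x^+=-2.2220  v^+=0.4912  a^+=1.1821
step 5: x_pred=-1.3320  r=7.0820  x^+=2.5843  v^+=3.9700  a^+=3.3952
step 6: x_pred=7.3925  r=-6.1325  x^+=4.0012  v^+=4.8462  a^+=1.4788
step 7: x_pred=8.8385  r=-3.7285  x^+=6.7767  v^+=4.8638  a^+=0.3137
step 8: x_pred=11.1782  r=-13.7682  x^+=3.5644  v^+=0.3992  a^+=-3.9889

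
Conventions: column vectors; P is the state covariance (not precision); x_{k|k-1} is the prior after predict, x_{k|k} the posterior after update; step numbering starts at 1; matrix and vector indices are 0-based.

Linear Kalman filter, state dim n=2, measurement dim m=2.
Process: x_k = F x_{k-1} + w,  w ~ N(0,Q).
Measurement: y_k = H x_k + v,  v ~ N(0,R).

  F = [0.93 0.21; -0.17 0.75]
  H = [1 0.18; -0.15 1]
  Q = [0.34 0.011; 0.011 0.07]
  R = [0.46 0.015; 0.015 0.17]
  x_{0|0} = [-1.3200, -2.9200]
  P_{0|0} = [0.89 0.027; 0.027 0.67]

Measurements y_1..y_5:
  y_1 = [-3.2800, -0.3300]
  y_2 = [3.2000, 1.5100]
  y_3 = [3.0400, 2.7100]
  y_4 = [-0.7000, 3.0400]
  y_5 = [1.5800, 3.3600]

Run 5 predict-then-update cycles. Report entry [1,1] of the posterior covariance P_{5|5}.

step 1: x^-=[-1.8408, -1.9656]  P^-=[1.1499 -0.0063; -0.0063 0.4657]  S=[1.6227 -0.0798; -0.0798 0.6635]  K=[0.6988 -0.1854; 0.0828 0.7133]  nu=[-1.0854, 1.3595]  x^+=[-2.8514, -1.0858]  P^+=[0.3140 0.0261; 0.0261 0.1264]
step 2: x^-=[-2.8798, -0.3296]  P^-=[0.6273 -0.0015; -0.0015 0.1435]  S=[1.0914 -0.0547; -0.0547 0.3281]  K=[0.5646 -0.1972; 0.0446 0.4456]  nu=[6.1391, 1.4076]  x^+=[0.3090, 0.5717]  P^+=[0.2544 0.0131; 0.0131 0.0784]
step 3: x^-=[0.4074, 0.3763]  P^-=[0.5686 -0.0082; -0.0082 0.1181]  S=[1.0295 -0.0570; -0.0570 0.3034]  K=[0.5394 -0.2068; 0.0348 0.3999]  nu=[2.5648, 2.3948]  x^+=[1.2957, 1.4234]  P^+=[0.2433 0.0094; 0.0094 0.0699]
step 4: x^-=[1.5039, 0.8472]  P^-=[0.5572 -0.0102; -0.0102 0.1140]  S=[1.0173 -0.0580; -0.0580 0.2996]  K=[0.5340 -0.2097; 0.0325 0.3918]  nu=[-2.3564, 2.4183]  x^+=[-0.2616, 1.7183]  P^+=[0.2410 0.0085; 0.0085 0.0684]
step 5: x^-=[0.1176, 1.3332]  P^-=[0.5548 -0.0107; -0.0107 0.1133]  S=[1.0146 -0.0582; -0.0582 0.2989]  K=[0.5328 -0.2103; 0.0320 0.3904]  nu=[1.2225, 2.0444]  x^+=[0.3389, 2.1705]  P^+=[0.2404 0.0083; 0.0083 0.0681]

P_post[1,1] = 0.0681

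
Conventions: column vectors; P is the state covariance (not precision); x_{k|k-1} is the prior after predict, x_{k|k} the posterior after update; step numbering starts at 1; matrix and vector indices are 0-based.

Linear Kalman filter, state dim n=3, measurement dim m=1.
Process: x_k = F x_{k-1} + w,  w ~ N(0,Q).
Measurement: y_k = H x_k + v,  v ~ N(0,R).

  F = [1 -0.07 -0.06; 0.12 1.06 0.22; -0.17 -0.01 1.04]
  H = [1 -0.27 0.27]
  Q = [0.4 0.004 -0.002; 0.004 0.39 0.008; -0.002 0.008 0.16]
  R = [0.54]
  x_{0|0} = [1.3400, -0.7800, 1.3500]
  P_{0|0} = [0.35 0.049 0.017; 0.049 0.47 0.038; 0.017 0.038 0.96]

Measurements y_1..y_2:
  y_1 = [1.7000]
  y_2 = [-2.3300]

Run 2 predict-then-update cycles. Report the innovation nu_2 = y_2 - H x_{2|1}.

step 1: x^-=[1.3136, -0.3690, 1.1840]  P^-=[0.7472 0.0506 -0.1059; 0.0506 1.0007 0.2499; -0.1059 0.2499 1.2019]  S=[1.3268]  K=[0.5313; -0.1146; 0.1139]  nu=[-0.0329]  x^+=[1.2961, -0.3652, 1.1803]  P^+=[0.3726 0.1314 -0.1862; 0.1314 0.9832 0.2673; -0.1862 0.2673 1.1846]
step 2: x^-=[1.2509, 0.0280, 1.0108]  P^-=[0.7879 0.0376 -0.3532; 0.0376 1.7057 0.5150; -0.3532 0.5150 1.5129]  S=[1.2765]  K=[0.5346; -0.2224; -0.0656]  nu=[-3.8462]  x^+=[-0.8054, 0.8836, 1.2630]  P^+=[0.4231 0.1894 -0.3084; 0.1894 1.6426 0.4963; -0.3084 0.4963 1.5074]

innov = [-3.8462]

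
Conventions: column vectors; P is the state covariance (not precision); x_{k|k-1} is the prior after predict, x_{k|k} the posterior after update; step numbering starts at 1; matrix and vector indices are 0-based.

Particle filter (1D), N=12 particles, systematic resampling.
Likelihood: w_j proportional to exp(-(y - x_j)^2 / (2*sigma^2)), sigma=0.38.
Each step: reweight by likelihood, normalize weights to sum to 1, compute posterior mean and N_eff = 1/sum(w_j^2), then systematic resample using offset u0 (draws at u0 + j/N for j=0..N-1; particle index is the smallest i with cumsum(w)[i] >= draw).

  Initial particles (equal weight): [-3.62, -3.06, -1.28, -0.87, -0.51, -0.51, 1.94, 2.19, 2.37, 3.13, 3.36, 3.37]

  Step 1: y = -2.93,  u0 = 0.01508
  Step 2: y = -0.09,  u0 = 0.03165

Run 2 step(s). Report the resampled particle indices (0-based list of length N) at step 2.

step 1: w=[0.1694, 0.8306, 0.0001, 0.0000, 0.0000, 0.0000, 0.0000, 0.0000, 0.0000, 0.0000, 0.0000, 0.0000]  mean=-3.1547  Neff=1.3918  idx=[0, 0, 1, 1, 1, 1, 1, 1, 1, 1, 1, 1]
step 2: w=[0.0000, 0.0000, 0.1000, 0.1000, 0.1000, 0.1000, 0.1000, 0.1000, 0.1000, 0.1000, 0.1000, 0.1000]  mean=-3.0600  Neff=10.0000  idx=[2, 3, 3, 4, 5, 6, 7, 8, 8, 9, 10, 11]

resampled_idx = [2, 3, 3, 4, 5, 6, 7, 8, 8, 9, 10, 11]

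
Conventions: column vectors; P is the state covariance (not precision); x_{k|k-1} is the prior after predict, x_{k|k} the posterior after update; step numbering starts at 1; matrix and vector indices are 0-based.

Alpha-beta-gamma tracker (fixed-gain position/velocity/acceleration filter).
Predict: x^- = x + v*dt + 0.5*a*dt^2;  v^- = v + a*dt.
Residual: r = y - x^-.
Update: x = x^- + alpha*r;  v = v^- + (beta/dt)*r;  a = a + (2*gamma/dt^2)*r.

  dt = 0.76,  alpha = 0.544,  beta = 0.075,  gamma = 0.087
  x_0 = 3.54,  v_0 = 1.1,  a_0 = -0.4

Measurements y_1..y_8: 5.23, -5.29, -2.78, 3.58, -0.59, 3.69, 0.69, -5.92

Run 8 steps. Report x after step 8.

x_post = -3.5337

step 1: x_pred=4.2605  r=0.9695  x^+=4.7879  v^+=0.8917  a^+=-0.1079
step 2: x_pred=5.4344  r=-10.7244  x^+=-0.3997  v^+=-0.2487  a^+=-3.3386
step 3: x_pred=-1.5529  r=-1.2271  x^+=-2.2204  v^+=-2.9071  a^+=-3.7083
step 4: x_pred=-5.5008  r=9.0808  x^+=-0.5608  v^+=-4.8293  a^+=-0.9727
step 5: x_pred=-4.5120  r=3.9220  x^+=-2.3785  v^+=-5.1815  a^+=0.2088
step 6: x_pred=-6.2561  r=9.9461  x^+=-0.8454  v^+=-4.0413  a^+=3.2050
step 7: x_pred=-2.9913  r=3.6813  x^+=-0.9887  v^+=-1.2423  a^+=4.3140
step 8: x_pred=-0.6869  r=-5.2331  x^+=-3.5337  v^+=1.5199  a^+=2.7375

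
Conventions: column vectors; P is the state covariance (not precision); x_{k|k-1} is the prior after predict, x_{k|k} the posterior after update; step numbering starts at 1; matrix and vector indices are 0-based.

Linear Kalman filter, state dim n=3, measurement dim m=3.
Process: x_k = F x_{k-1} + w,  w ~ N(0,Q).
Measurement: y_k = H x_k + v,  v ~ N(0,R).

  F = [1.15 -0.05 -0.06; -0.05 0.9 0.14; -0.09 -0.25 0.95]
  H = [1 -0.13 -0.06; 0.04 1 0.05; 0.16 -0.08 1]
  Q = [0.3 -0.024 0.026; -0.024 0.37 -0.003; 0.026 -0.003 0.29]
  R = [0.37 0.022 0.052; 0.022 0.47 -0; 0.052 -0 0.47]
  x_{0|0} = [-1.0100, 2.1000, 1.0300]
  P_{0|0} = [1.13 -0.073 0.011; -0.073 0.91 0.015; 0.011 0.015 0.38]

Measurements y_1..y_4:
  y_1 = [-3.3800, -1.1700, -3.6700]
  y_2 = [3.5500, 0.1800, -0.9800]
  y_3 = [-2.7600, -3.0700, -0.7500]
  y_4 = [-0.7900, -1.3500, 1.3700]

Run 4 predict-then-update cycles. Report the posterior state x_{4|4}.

x_post = [-1.1243, -1.4862, 0.6254]

step 1: x^-=[-1.3283, 2.0847, 0.5444]  P^-=[1.8050 -0.2080 -0.0690; -0.2080 1.1276 -0.1355; -0.0690 -0.1355 0.6867]  S=[2.2568 -0.2556 0.2809; -0.2556 1.5717 -0.2152; 0.2809 -0.2152 1.2150]  K=[0.8171 0.0462 0.0139; -0.0662 0.6866 -0.0762; -0.1150 -0.0039 0.5909]  nu=[-1.7480, -3.2288, -3.8351]  x^+=[-2.9590, 0.2759, -1.5080]  P^+=[0.3077 0.0273 0.0019; 0.0273 0.3211 -0.0180; 0.0019 -0.0180 0.2700]
step 2: x^-=[-3.3262, 0.1852, -1.2353]  P^-=[0.7053 -0.0287 -0.0222; -0.0287 0.6291 -0.0546; -0.0222 -0.0546 0.5656]  S=[1.0972 -0.0592 0.1252; -0.0592 1.0938 -0.0775; 0.1252 -0.0775 1.0601]  K=[0.6477 0.0346 0.0137; -0.0610 0.5644 -0.0549; -0.1067 0.0081 0.5475]  nu=[6.8262, 0.1897, 0.8023]  x^+=[1.1126, -0.1680, -1.5231]  P^+=[0.2440 0.0206 0.0027; 0.0206 0.2637 -0.0112; 0.0027 -0.0112 0.2505]
step 3: x^-=[1.3793, -0.4200, -1.5051]  P^-=[0.6214 -0.0295 -0.0127; -0.0295 0.5844 -0.0387; -0.0127 -0.0387 0.5403]  S=[1.0118 -0.0581 0.1203; -0.0581 1.0505 -0.0595; 0.1203 -0.0595 1.0328]  K=[0.6185 0.0301 0.0159; -0.0648 0.5470 -0.0482; -0.1027 0.0132 0.5369]  nu=[-4.2842, -2.6299, 0.5008]  x^+=[-1.3418, -1.6053, -0.8308]  P^+=[0.2329 0.0182 0.0038; 0.0182 0.2554 -0.0085; 0.0038 -0.0085 0.2457]
step 4: x^-=[-1.4129, -1.4940, -0.2672]  P^-=[0.6069 -0.0309 -0.0096; -0.0309 0.5784 -0.0352; -0.0096 -0.0352 0.5338]  S=[0.9972 -0.0593 0.1211; -0.0593 1.0447 -0.0561; 0.1211 -0.0561 1.0264]  K=[0.6129 0.0290 0.0169; -0.0662 0.5445 -0.0466; -0.1011 0.0144 0.5340]  nu=[0.4127, 0.2138, 1.7437]  x^+=[-1.1243, -1.4862, 0.6254]  P^+=[0.2308 0.0176 0.0043; 0.0176 0.2542 -0.0079; 0.0043 -0.0079 0.2444]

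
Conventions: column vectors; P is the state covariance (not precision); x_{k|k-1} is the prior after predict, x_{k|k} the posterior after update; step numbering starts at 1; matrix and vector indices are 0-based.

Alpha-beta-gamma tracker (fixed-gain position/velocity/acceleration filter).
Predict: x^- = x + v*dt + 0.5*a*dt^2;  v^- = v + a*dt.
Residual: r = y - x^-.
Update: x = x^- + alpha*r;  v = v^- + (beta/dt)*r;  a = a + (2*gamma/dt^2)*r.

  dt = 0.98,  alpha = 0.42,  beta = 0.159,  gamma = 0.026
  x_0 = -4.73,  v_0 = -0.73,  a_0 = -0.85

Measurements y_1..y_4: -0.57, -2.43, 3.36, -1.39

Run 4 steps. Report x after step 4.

x_post = -1.3908

step 1: x_pred=-5.8536  r=5.2836  x^+=-3.6345  v^+=-0.7058  a^+=-0.5639
step 2: x_pred=-4.5969  r=2.1669  x^+=-3.6868  v^+=-0.9068  a^+=-0.4466
step 3: x_pred=-4.7900  r=8.1500  x^+=-1.3670  v^+=-0.0222  a^+=-0.0053
step 4: x_pred=-1.3913  r=0.0013  x^+=-1.3908  v^+=-0.0272  a^+=-0.0053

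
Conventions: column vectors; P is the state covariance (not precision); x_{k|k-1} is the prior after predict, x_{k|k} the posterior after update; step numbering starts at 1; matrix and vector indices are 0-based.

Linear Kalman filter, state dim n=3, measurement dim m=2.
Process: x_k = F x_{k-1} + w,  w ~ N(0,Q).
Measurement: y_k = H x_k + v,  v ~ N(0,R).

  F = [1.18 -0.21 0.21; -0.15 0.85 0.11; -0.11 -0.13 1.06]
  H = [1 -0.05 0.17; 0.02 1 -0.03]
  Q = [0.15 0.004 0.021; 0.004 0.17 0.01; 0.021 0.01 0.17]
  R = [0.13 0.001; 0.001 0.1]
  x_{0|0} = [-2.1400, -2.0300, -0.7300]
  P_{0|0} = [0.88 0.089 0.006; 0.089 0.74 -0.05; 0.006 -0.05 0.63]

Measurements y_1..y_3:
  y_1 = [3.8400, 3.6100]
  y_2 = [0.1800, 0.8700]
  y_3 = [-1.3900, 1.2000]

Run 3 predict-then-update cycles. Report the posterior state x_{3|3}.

x_post = [-0.2329, 0.9234, -3.5195]

step 1: x^-=[-2.2522, -1.4848, -0.2745]  P^-=[1.3990 -0.1844 0.0755; -0.1844 0.6998 -0.0357; 0.0755 -0.0357 0.9159]  S=[1.6019 -0.2030; -0.2030 0.7959]  K=[0.8906 0.0278; -0.0307 0.8682; 0.1401 -0.0418]  nu=[6.0646, 5.1316]  x^+=[3.2918, 2.7841, 0.3610]  P^+=[0.1378 -0.0030 -0.1303; -0.0030 0.0876 0.0250; -0.1303 0.0250 0.8807]
step 2: x^-=[3.3755, 1.9124, -0.3414]  P^-=[0.3193 -0.0277 0.0357; -0.0277 0.2568 0.1500; 0.0357 0.1500 1.1861]  S=[0.4966 -0.0144; -0.0144 0.3478]  K=[0.6569 -0.0372; -0.0093 0.7233; 0.4731 0.3505]  nu=[-3.0418, -1.1202]  x^+=[1.4189, 1.1305, -2.1730]  P^+=[0.1038 -0.0085 -0.1110; -0.0085 0.0746 0.0689; -0.1110 0.0689 1.0370]
step 3: x^-=[0.9805, 0.5091, -2.6065]  P^-=[0.2867 -0.0127 0.0880; -0.0127 0.2574 0.2051; 0.0880 0.2051 1.3444]  S=[0.4839 0.0071; 0.0071 0.3459]  K=[0.6253 -0.0407; 0.0085 0.7257; 0.6261 0.4685]  nu=[-1.9019, 0.5931]  x^+=[-0.2329, 0.9234, -3.5195]  P^+=[0.0973 -0.0083 -0.0967; -0.0083 0.0752 0.0816; -0.0967 0.0816 1.0746]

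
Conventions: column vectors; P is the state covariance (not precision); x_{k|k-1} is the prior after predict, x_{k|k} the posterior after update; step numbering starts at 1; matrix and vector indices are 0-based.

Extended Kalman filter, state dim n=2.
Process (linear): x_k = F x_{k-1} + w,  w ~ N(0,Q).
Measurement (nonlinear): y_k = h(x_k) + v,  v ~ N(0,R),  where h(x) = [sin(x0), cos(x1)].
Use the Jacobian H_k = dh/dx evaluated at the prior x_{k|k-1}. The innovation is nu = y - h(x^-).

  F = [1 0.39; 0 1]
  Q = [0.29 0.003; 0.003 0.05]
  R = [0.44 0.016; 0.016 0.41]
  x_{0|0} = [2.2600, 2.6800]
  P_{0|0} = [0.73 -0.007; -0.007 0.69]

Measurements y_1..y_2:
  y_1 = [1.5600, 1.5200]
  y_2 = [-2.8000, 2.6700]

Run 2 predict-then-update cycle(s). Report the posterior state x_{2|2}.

step 1: x^-=[3.3052, 2.6800]  P^-=[1.1195 0.2651; 0.2651 0.7400]  H_jac=[-0.9866 0.0000; 0.0000 -0.4454]  S=[1.5298 0.1325; 0.1325 0.5568]  K=[-0.7185 -0.0411; -0.1222 -0.5628]  nu=[1.7229, 2.4153]  x^+=[1.9681, 1.1100]  P^+=[0.3211 0.0636; 0.0636 0.5225]
step 2: x^-=[2.4010, 1.1100]  P^-=[0.7402 0.2704; 0.2704 0.5725]  H_jac=[-0.7381 0.0000; 0.0000 -0.8957]  S=[0.8432 0.1948; 0.1948 0.8693]  K=[-0.6154 -0.1407; -0.1059 -0.5662]  nu=[-3.4747, 2.2253]  x^+=[4.2261, 0.2181]  P^+=[0.3699 0.0754; 0.0754 0.2611]

x_post = [4.2261, 0.2181]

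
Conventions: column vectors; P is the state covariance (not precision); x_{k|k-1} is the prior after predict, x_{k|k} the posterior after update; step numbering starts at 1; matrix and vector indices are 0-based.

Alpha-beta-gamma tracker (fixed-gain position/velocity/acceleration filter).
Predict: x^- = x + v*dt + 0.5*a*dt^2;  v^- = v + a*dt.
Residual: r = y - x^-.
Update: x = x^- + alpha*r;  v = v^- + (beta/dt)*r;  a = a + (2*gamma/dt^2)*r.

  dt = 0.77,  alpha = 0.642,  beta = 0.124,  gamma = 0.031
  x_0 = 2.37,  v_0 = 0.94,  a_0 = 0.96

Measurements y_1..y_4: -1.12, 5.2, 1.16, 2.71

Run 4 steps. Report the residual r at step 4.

resid = -1.6418

step 1: x_pred=3.3784  r=-4.4984  x^+=0.4904  v^+=0.9548  a^+=0.4896
step 2: x_pred=1.3707  r=3.8293  x^+=3.8291  v^+=1.9484  a^+=0.8900
step 3: x_pred=5.5933  r=-4.4333  x^+=2.7471  v^+=1.9198  a^+=0.4264
step 4: x_pred=4.3518  r=-1.6418  x^+=3.2978  v^+=1.9838  a^+=0.2548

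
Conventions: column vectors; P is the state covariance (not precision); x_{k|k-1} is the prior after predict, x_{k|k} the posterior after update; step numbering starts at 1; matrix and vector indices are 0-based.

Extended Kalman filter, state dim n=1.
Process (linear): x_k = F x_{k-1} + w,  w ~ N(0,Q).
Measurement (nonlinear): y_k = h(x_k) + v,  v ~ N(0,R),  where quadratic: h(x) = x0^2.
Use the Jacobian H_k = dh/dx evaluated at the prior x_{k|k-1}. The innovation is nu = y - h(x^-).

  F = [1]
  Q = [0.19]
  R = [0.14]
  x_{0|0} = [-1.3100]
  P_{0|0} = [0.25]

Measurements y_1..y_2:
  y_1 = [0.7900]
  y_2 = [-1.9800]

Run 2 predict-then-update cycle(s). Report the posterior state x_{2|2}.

step 1: x^-=[-1.3100]  P^-=[0.4400]  H_jac=[-2.6200]  S=[3.1603]  K=[-0.3648]  nu=[-0.9261]  x^+=[-0.9722]  P^+=[0.0195]
step 2: x^-=[-0.9722]  P^-=[0.2095]  H_jac=[-1.9444]  S=[0.9320]  K=[-0.4370]  nu=[-2.9251]  x^+=[0.3062]  P^+=[0.0315]

x_post = [0.3062]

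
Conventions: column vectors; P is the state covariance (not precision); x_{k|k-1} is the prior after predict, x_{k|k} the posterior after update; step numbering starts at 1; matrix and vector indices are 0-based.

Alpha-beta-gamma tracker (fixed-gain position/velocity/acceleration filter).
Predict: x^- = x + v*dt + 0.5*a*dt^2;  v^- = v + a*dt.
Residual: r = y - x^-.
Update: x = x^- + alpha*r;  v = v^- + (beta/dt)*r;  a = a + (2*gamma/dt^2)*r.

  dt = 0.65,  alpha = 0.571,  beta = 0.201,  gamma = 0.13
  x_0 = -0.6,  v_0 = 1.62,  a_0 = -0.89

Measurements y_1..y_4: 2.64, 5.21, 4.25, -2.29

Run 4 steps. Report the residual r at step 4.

step 1: x_pred=0.2650  r=2.3750  x^+=1.6211  v^+=1.7759  a^+=0.5715
step 2: x_pred=2.8962  r=2.3138  x^+=4.2174  v^+=2.8629  a^+=1.9954
step 3: x_pred=6.4998  r=-2.2498  x^+=5.2152  v^+=3.4642  a^+=0.6109
step 4: x_pred=7.5960  r=-9.8860  x^+=1.9511  v^+=0.8043  a^+=-5.4728

resid = -9.8860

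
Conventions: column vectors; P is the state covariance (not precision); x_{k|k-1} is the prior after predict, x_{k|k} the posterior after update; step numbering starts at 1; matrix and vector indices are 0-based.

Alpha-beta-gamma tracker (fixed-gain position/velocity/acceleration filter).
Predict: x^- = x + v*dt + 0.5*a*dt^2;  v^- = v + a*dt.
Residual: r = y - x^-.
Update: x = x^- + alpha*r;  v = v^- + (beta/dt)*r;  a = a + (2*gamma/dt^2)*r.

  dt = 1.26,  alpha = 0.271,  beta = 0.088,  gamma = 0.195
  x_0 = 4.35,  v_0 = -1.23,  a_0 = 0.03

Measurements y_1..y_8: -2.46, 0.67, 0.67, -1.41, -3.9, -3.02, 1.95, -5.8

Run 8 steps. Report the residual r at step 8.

step 1: x_pred=2.8240  r=-5.2840  x^+=1.3920  v^+=-1.5612  a^+=-1.2680
step 2: x_pred=-1.5817  r=2.2517  x^+=-0.9715  v^+=-3.0017  a^+=-0.7149
step 3: x_pred=-5.3211  r=5.9911  x^+=-3.6975  v^+=-3.4841  a^+=0.7568
step 4: x_pred=-7.4867  r=6.0767  x^+=-5.8399  v^+=-2.1060  a^+=2.2496
step 5: x_pred=-6.7078  r=2.8078  x^+=-5.9469  v^+=0.9246  a^+=2.9393
step 6: x_pred=-2.4487  r=-0.5713  x^+=-2.6035  v^+=4.5882  a^+=2.7990
step 7: x_pred=5.3995  r=-3.4495  x^+=4.4647  v^+=7.8740  a^+=1.9516
step 8: x_pred=15.9351  r=-21.7351  x^+=10.0449  v^+=8.8150  a^+=-3.3877

resid = -21.7351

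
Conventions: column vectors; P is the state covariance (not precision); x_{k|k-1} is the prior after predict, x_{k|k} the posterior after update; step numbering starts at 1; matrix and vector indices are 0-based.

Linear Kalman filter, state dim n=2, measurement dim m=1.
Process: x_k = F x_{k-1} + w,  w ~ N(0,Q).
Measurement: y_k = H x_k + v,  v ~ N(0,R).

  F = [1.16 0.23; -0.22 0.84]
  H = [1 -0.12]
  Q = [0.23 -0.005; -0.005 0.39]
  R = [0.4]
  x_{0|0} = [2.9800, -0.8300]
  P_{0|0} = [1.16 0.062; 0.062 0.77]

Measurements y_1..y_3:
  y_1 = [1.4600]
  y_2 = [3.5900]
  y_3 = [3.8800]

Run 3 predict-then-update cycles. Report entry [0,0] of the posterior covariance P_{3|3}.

step 1: x^-=[3.2659, -1.3528]  P^-=[1.8647 -0.0950; -0.0950 0.9665]  S=[2.3014]  K=[0.8152; -0.0917]  nu=[-1.9682]  x^+=[1.6614, -1.1724]  P^+=[0.3353 0.0770; 0.0770 0.9472]
step 2: x^-=[1.6576, -1.3503]  P^-=[0.7724 0.1636; 0.1636 1.0461]  S=[1.1482]  K=[0.6556; 0.0331]  nu=[1.7704]  x^+=[2.8183, -1.2917]  P^+=[0.2789 0.1386; 0.1386 1.0449]
step 3: x^-=[2.9721, -1.7050]  P^-=[0.7345 0.2538; 0.2538 1.0895]  S=[1.0893]  K=[0.6463; 0.1129]  nu=[0.7033]  x^+=[3.4267, -1.6256]  P^+=[0.2794 0.1742; 0.1742 1.0756]

P_post[0,0] = 0.2794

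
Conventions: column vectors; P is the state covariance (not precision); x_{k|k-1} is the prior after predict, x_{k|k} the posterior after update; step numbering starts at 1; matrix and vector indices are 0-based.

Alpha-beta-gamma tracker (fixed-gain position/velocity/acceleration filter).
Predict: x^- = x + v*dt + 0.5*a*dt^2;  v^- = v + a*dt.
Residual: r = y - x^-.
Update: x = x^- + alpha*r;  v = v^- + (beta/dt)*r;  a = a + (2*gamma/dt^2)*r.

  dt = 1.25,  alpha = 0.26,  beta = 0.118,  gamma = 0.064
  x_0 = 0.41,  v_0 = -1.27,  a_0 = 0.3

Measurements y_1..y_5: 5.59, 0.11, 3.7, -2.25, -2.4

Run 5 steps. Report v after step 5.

step 1: x_pred=-0.9431  r=6.5331  x^+=0.7555  v^+=-0.2783  a^+=0.8352
step 2: x_pred=1.0601  r=-0.9501  x^+=0.8131  v^+=0.6760  a^+=0.7574
step 3: x_pred=2.2498  r=1.4502  x^+=2.6269  v^+=1.7596  a^+=0.8762
step 4: x_pred=5.5109  r=-7.7609  x^+=3.4931  v^+=2.1222  a^+=0.2404
step 5: x_pred=6.3336  r=-8.7336  x^+=4.0629  v^+=1.5982  a^+=-0.4751

v_post = 1.5982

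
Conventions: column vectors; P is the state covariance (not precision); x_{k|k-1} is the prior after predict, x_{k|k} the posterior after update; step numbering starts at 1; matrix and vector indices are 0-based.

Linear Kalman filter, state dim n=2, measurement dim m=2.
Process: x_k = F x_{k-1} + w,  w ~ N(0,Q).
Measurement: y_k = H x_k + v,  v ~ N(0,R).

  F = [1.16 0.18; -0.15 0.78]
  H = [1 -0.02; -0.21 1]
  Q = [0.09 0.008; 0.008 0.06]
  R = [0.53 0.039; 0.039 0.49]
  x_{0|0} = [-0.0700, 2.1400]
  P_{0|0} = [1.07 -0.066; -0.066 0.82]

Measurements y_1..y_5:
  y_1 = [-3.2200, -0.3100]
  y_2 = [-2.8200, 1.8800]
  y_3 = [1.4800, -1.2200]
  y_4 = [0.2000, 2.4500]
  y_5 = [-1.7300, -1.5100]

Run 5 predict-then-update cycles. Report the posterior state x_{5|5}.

step 1: x^-=[0.3040, 1.6797]  P^-=[1.5288 -0.1210; -0.1210 0.5984]  S=[2.0639 -0.4155; -0.4155 1.2066]  K=[0.7179 -0.1191; 0.0426 0.5317]  nu=[-3.4904, -1.9259]  x^+=[-1.9725, 0.5071]  P^+=[0.3768 0.0488; 0.0488 0.2724]
step 2: x^-=[-2.1968, 0.6914]  P^-=[0.6263 0.0235; 0.0235 0.2228]  S=[1.1554 -0.0734; -0.0734 0.7306]  K=[0.5356 -0.0941; 0.0356 0.3018]  nu=[-0.6094, 0.7273]  x^+=[-2.5916, 0.8892]  P^+=[0.2809 0.0338; 0.0338 0.1564]
step 3: x^-=[-2.8462, 1.0823]  P^-=[0.4872 0.0107; 0.0107 0.1536]  S=[1.0168 -0.0556; -0.0556 0.6605]  K=[0.4735 -0.0988; 0.0202 0.2307]  nu=[4.3479, -2.9000]  x^+=[-0.5011, 0.5007]  P^+=[0.2475 0.0221; 0.0221 0.1185]
step 4: x^-=[-0.4911, 0.4657]  P^-=[0.4361 0.0009; 0.0009 0.1325]  S=[0.9662 -0.0543; -0.0543 0.6413]  K=[0.4456 -0.1036; 0.0099 0.2071]  nu=[0.7004, 1.8811]  x^+=[-0.3740, 0.8623]  P^+=[0.2324 0.0154; 0.0154 0.1051]
step 5: x^-=[-0.2786, 0.7287]  P^-=[0.4126 -0.0042; -0.0042 0.1256]  S=[0.9428 -0.0543; -0.0543 0.6355]  K=[0.4316 -0.1060; 0.0044 0.1993]  nu=[-1.4368, -2.2972]  x^+=[-0.6553, 0.2644]  P^+=[0.2249 0.0121; 0.0121 0.1004]

x_post = [-0.6553, 0.2644]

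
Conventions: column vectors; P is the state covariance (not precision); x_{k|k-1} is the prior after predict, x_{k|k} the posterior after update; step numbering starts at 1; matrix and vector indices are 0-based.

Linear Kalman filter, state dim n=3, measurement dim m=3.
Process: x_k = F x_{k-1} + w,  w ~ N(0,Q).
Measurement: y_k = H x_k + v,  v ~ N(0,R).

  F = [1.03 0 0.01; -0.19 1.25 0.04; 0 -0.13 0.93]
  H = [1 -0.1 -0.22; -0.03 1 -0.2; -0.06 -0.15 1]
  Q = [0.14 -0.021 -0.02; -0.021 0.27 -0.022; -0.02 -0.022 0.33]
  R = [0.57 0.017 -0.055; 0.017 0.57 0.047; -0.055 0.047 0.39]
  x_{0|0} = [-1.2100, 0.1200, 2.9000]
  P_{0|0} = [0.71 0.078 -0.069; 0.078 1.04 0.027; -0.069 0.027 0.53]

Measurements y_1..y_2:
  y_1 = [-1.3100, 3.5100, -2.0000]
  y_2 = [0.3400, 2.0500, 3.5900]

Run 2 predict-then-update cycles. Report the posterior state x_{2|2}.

x_post = [-0.0115, 2.5689, 2.0259]

step 1: x^-=[-1.2173, 0.4959, 2.6814]  P^-=[0.8919 -0.0617 -0.0916; -0.0617 1.8882 -0.1259; -0.0916 -0.1259 0.7994]  S=[1.5666 -0.1824 -0.3316; -0.1824 2.5439 -0.5191; -0.3316 -0.5191 1.2828]  K=[0.6023 0.0281 0.0611; -0.0627 0.7418 -0.0320; -0.0244 0.0183 0.6433]  nu=[0.5468, 3.5139, -4.6801]  x^+=[-1.0753, 3.2183, -0.2784]  P^+=[0.3491 0.0435 0.0195; 0.0435 0.4405 0.0945; 0.0195 0.0945 0.2684]
step 2: x^-=[-1.1104, 4.2161, -0.6773]  P^-=[0.5108 -0.0313 -0.0048; -0.0313 0.9598 0.0234; -0.0048 0.0234 0.5468]  S=[1.1262 -0.1053 -0.1934; -0.1053 1.5446 -0.1795; -0.1934 -0.1795 0.9532]  K=[0.4693 0.0100 0.0649; -0.0641 0.6120 -0.0223; -0.0145 0.0096 0.5691]  nu=[1.7230, -2.3348, 4.8331]  x^+=[-0.0115, 2.5689, 2.0259]  P^+=[0.2715 0.0290 0.0206; 0.0290 0.3635 0.0799; 0.0206 0.0799 0.2364]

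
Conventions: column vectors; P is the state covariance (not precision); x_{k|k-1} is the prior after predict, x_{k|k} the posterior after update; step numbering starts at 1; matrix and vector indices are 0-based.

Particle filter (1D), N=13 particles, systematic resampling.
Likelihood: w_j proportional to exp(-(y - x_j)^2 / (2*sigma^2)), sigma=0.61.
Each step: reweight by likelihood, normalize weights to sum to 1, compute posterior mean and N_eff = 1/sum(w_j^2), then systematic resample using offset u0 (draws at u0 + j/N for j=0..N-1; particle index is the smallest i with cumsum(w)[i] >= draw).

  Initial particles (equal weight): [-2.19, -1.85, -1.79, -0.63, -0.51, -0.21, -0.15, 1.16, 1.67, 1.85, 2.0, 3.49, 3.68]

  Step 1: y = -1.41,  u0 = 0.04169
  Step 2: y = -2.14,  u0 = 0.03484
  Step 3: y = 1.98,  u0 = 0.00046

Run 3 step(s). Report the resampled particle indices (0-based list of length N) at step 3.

resampled_idx = [0, 4, 5, 6, 7, 7, 8, 9, 9, 10, 11, 11, 12]

step 1: w=[0.1435, 0.2505, 0.2676, 0.1435, 0.1094, 0.0469, 0.0385, 0.0000, 0.0000, 0.0000, 0.0000, 0.0000, 0.0000]  mean=-1.4185  Neff=5.2296  idx=[0, 0, 1, 1, 1, 2, 2, 2, 2, 3, 4, 4, 6]
step 2: w=[0.1219, 0.1219, 0.1093, 0.1093, 0.1093, 0.1038, 0.1038, 0.1038, 0.1038, 0.0057, 0.0034, 0.0034, 0.0006]  mean=-1.8908  Neff=9.2001  idx=[0, 0, 1, 2, 2, 3, 4, 5, 5, 6, 7, 7, 8]
step 3: w=[0.0017, 0.0017, 0.0017, 0.0660, 0.0660, 0.0660, 0.0660, 0.1218, 0.1218, 0.1218, 0.1218, 0.1218, 0.1218]  mean=-1.8079  Neff=9.3931  idx=[0, 4, 5, 6, 7, 7, 8, 9, 9, 10, 11, 11, 12]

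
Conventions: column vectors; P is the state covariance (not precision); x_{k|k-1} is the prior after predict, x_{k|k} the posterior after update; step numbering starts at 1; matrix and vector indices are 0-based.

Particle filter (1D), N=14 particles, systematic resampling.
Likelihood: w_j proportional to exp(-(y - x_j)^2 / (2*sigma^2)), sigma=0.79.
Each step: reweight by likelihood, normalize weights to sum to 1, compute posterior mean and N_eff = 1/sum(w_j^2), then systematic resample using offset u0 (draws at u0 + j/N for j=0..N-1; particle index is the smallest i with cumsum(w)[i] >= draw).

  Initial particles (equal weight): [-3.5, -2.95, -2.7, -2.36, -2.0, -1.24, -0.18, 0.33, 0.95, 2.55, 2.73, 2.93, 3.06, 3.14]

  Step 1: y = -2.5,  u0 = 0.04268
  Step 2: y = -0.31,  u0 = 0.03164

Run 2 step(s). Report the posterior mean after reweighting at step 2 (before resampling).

post_mean = -1.6738

step 1: w=[0.1028, 0.1947, 0.2218, 0.2255, 0.1875, 0.0642, 0.0031, 0.0004, 0.0000, 0.0000, 0.0000, 0.0000, 0.0000, 0.0000]  mean=-2.5204  Neff=5.3241  idx=[0, 1, 1, 1, 2, 2, 2, 3, 3, 3, 4, 4, 4, 5]
step 2: w=[0.0003, 0.0040, 0.0040, 0.0040, 0.0108, 0.0108, 0.0108, 0.0363, 0.0363, 0.0363, 0.1067, 0.1067, 0.1067, 0.5262]  mean=-1.6738  Neff=3.1702  idx=[5, 8, 10, 10, 11, 12, 12, 13, 13, 13, 13, 13, 13, 13]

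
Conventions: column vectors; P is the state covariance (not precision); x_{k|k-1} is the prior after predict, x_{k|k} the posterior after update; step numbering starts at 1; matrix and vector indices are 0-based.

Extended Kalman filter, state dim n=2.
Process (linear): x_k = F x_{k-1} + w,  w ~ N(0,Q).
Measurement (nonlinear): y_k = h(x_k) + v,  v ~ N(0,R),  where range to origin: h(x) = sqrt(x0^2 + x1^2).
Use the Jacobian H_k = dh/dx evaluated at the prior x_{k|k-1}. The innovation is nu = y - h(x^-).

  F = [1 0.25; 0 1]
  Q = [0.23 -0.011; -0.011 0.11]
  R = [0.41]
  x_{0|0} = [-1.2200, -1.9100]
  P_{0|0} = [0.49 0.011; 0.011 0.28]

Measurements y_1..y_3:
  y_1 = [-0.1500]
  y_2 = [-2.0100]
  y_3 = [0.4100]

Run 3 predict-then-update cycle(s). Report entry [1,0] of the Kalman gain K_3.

K[1,0] = 0.0761

step 1: x^-=[-1.6975, -1.9100]  P^-=[0.7430 0.0700; 0.0700 0.3900]  H_jac=[-0.6643 -0.7475]  S=[1.0253]  K=[-0.5324; -0.3297]  nu=[-2.7053]  x^+=[-0.2571, -1.0181]  P^+=[0.4523 -0.1100; -0.1100 0.2786]
step 2: x^-=[-0.5116, -1.0181]  P^-=[0.6448 -0.0513; -0.0513 0.3886]  H_jac=[-0.4490 -0.8935]  S=[0.8090]  K=[-0.3012; -0.4007]  nu=[-3.1495]  x^+=[0.4369, 0.2437]  P^+=[0.5714 -0.1489; -0.1489 0.2587]
step 3: x^-=[0.4978, 0.2437]  P^-=[0.7431 -0.0953; -0.0953 0.3687]  H_jac=[0.8981 0.4397]  S=[1.0054]  K=[0.6221; 0.0761]  nu=[-0.1443]  x^+=[0.4081, 0.2327]  P^+=[0.3540 -0.1429; -0.1429 0.3629]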